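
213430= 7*30490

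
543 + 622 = 1165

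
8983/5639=1 + 3344/5639=1.59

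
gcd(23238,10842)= 6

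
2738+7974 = 10712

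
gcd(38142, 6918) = 6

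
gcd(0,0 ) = 0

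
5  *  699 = 3495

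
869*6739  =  5856191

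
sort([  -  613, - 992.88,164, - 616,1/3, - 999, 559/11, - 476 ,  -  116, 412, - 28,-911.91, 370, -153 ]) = [ - 999 ,  -  992.88, - 911.91, - 616, - 613 , - 476, - 153, - 116, - 28,  1/3 , 559/11,164,370,412 ] 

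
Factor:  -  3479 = - 7^2*71^1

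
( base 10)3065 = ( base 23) 5i6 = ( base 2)101111111001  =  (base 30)3c5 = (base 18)985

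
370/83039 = 370/83039 = 0.00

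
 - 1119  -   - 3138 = 2019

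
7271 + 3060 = 10331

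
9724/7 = 1389 + 1/7 = 1389.14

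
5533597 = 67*82591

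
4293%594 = 135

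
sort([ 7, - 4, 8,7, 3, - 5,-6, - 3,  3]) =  [ - 6 , - 5,-4 ,  -  3,3,3, 7, 7, 8 ] 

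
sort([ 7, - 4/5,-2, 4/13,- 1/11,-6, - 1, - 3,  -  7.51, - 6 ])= [-7.51, - 6, - 6,-3,-2, - 1, -4/5,-1/11,  4/13 , 7 ]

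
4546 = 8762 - 4216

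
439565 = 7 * 62795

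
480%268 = 212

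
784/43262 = 392/21631 = 0.02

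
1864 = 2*932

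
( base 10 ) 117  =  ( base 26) 4D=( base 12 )99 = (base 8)165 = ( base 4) 1311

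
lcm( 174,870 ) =870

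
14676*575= 8438700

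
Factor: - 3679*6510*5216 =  - 2^6*3^1*5^1* 7^1*13^1*31^1*163^1 * 283^1 = - 124924712640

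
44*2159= 94996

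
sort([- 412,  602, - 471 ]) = [ - 471,  -  412, 602] 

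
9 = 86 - 77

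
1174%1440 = 1174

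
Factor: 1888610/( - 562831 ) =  - 2^1*5^1*188861^1*562831^( - 1)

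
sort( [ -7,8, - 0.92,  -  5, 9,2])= [-7,- 5, - 0.92, 2,8,9 ] 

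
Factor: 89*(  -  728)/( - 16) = 2^( - 1)*7^1 * 13^1* 89^1 = 8099/2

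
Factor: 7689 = 3^1 * 11^1*233^1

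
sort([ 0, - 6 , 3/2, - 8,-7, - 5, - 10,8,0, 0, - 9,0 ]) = [ - 10, - 9,-8, - 7, - 6,-5, 0,  0 , 0, 0,3/2,8 ]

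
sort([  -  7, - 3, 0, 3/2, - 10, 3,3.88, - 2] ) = [ - 10, - 7, - 3,  -  2,0,  3/2 , 3, 3.88]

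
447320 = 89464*5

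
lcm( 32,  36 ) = 288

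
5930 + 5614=11544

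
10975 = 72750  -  61775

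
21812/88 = 5453/22  =  247.86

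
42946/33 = 1301 + 13/33 = 1301.39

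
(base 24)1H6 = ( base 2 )1111011110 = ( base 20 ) 29a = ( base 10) 990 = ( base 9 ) 1320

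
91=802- 711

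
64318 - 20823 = 43495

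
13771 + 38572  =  52343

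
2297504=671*3424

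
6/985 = 6/985 = 0.01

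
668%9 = 2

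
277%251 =26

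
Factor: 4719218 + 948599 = 5667817 = 17^1*101^1*3301^1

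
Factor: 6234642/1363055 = 2^1*3^2 * 5^ ( - 1)*131^( -1 )*2081^( - 1)*346369^1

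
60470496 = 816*74106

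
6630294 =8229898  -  1599604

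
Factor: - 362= - 2^1*181^1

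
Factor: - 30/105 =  -2/7 = - 2^1*7^( - 1)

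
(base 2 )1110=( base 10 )14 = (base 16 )e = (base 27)E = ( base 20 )E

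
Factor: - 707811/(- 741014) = 2^( - 1 )*3^1*13^1 * 23^( - 1 )*89^ ( - 1 )*181^ ( - 1 ) * 18149^1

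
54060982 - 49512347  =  4548635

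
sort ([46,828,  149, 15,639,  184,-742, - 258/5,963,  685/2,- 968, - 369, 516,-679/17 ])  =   [ - 968, - 742, - 369,- 258/5,-679/17, 15,  46, 149, 184 , 685/2,516,639, 828,963]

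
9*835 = 7515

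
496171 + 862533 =1358704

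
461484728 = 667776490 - 206291762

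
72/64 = 1 + 1/8 = 1.12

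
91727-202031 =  - 110304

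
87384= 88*993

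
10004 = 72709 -62705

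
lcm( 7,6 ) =42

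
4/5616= 1/1404 = 0.00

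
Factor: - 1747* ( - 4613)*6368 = 2^5*7^1 * 199^1  *  659^1*1747^1 = 51319145248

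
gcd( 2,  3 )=1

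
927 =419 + 508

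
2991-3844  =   - 853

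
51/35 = 1 + 16/35 = 1.46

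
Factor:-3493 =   -  7^1 *499^1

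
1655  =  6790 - 5135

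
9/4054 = 9/4054 = 0.00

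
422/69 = 422/69=6.12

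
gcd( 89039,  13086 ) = 1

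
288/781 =288/781  =  0.37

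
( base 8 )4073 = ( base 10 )2107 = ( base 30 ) 2a7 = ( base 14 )aa7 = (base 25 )397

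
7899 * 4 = 31596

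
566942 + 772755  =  1339697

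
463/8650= 463/8650  =  0.05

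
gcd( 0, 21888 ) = 21888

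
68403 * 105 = 7182315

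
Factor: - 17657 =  - 17657^1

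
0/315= 0 = 0.00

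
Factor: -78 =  - 2^1*3^1*13^1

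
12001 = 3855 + 8146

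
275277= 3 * 91759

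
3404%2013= 1391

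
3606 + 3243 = 6849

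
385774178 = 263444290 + 122329888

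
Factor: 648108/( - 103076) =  -459/73 = - 3^3 *17^1* 73^ (-1)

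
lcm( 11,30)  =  330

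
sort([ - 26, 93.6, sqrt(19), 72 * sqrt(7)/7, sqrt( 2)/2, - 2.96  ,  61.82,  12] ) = [ - 26 ,  -  2.96 , sqrt(2 ) /2, sqrt(19), 12,  72*sqrt(7)/7,  61.82, 93.6 ]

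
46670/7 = 6667 + 1/7=6667.14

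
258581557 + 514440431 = 773021988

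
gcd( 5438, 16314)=5438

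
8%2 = 0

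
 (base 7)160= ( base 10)91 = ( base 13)70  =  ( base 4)1123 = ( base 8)133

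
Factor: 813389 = 547^1*1487^1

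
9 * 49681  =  447129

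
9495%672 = 87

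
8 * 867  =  6936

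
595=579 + 16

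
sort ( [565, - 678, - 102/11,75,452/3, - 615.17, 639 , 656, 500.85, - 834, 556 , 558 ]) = [ - 834, - 678,  -  615.17, - 102/11, 75, 452/3, 500.85, 556 , 558, 565,639, 656 ]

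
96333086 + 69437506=165770592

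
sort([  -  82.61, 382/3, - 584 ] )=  [ - 584,-82.61, 382/3 ] 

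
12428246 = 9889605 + 2538641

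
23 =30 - 7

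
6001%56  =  9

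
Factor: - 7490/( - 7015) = 2^1*7^1 * 23^ (-1)*61^ ( - 1) * 107^1  =  1498/1403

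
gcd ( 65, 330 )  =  5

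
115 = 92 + 23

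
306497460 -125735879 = 180761581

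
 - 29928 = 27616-57544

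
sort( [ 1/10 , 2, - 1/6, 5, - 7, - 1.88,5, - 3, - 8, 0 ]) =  [ - 8,-7 ,-3, - 1.88, - 1/6, 0, 1/10, 2, 5, 5]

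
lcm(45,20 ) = 180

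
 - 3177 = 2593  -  5770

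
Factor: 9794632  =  2^3*1224329^1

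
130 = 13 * 10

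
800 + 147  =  947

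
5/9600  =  1/1920= 0.00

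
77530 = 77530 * 1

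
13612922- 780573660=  - 766960738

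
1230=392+838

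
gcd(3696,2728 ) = 88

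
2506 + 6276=8782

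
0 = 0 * 429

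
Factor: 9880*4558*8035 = 2^4*5^2*13^1*19^1*43^1*53^1*1607^1 = 361840476400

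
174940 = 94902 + 80038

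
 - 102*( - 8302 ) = 846804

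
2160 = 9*240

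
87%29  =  0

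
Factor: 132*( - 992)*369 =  - 2^7*3^3*11^1*31^1*41^1 = - 48318336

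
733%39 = 31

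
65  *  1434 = 93210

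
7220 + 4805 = 12025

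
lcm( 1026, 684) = 2052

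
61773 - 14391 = 47382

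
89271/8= 11158 + 7/8=11158.88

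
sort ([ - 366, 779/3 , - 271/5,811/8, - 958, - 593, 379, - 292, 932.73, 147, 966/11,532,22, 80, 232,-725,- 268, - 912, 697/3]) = [- 958, - 912, - 725, - 593, - 366 , - 292, -268,  -  271/5, 22, 80, 966/11, 811/8 , 147,  232,697/3,  779/3, 379 , 532 , 932.73]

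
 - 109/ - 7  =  109/7 = 15.57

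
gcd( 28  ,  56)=28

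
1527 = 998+529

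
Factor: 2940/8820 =3^( - 1 ) =1/3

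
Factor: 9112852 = 2^2 * 7^1*325459^1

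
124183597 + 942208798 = 1066392395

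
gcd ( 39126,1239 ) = 3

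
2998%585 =73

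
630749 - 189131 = 441618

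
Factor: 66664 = 2^3*13^1*641^1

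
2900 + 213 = 3113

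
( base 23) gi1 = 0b10001010101111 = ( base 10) 8879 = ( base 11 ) 6742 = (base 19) 15b6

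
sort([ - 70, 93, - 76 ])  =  [-76, - 70 , 93] 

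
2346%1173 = 0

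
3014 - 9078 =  - 6064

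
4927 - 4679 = 248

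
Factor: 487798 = 2^1*17^1*14347^1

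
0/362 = 0 = 0.00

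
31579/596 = 31579/596 = 52.98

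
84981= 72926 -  -12055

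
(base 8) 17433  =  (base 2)1111100011011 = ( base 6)100511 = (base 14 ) 2c8b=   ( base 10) 7963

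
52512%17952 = 16608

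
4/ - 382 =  - 2/191 = -0.01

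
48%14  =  6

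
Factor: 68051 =17^1*4003^1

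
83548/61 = 1369 + 39/61 = 1369.64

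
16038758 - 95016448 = -78977690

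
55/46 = 55/46 = 1.20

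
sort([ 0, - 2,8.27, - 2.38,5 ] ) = [ - 2.38,- 2,0, 5 , 8.27 ] 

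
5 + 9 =14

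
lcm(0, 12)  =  0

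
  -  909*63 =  - 57267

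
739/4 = 739/4  =  184.75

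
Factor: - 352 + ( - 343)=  - 695 = - 5^1*139^1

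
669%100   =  69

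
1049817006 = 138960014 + 910856992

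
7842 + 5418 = 13260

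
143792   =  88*1634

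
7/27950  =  7/27950 = 0.00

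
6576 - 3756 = 2820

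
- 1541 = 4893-6434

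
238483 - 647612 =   -  409129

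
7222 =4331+2891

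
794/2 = 397 = 397.00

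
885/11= 80 + 5/11 = 80.45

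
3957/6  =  1319/2  =  659.50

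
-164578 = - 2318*71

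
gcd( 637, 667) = 1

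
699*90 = 62910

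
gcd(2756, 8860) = 4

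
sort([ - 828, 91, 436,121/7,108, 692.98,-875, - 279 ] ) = [-875,- 828,-279, 121/7,91,108,436, 692.98 ] 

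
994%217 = 126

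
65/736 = 65/736  =  0.09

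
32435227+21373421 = 53808648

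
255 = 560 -305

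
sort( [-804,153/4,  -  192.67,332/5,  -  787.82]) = [-804, - 787.82 ,  -  192.67,  153/4 , 332/5]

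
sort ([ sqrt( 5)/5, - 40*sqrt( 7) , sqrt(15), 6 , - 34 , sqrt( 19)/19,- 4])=[ - 40*sqrt( 7 ), - 34 , - 4 , sqrt( 19) /19 , sqrt( 5)/5,sqrt( 15 ) , 6] 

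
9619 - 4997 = 4622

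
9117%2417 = 1866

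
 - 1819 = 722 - 2541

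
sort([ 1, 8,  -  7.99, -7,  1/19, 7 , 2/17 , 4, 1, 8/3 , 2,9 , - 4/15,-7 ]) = [ - 7.99, - 7, - 7, - 4/15, 1/19,2/17, 1, 1,  2,8/3  ,  4,7 , 8,9 ]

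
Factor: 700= 2^2*5^2*7^1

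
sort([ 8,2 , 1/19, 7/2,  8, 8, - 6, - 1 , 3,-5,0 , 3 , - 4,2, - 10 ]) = [ - 10 , - 6,- 5, - 4, - 1,  0, 1/19 , 2,2, 3, 3,7/2,8,  8, 8 ]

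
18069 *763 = 13786647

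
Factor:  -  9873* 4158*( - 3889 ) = 2^1*3^5*7^1*11^1*1097^1*3889^1 = 159650971326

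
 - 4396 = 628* (-7)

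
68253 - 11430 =56823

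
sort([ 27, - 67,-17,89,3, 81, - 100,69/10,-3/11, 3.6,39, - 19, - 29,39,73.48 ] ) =[ - 100, - 67,  -  29,- 19,  -  17, - 3/11, 3, 3.6,69/10,  27,39, 39,73.48,81, 89] 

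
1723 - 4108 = - 2385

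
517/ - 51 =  - 11  +  44/51 = -10.14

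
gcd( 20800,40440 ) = 40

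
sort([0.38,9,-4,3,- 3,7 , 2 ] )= [-4, - 3,0.38,2 , 3,  7,9]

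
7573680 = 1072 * 7065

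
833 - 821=12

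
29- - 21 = 50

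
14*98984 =1385776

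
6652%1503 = 640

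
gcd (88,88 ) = 88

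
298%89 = 31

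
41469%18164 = 5141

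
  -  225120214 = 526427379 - 751547593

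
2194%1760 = 434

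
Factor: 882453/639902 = 2^( - 1 )*3^1 * 11^3*13^1*17^1*31^( - 1)  *10321^(-1)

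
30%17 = 13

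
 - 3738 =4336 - 8074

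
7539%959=826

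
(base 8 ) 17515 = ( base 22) gc5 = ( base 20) 100D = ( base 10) 8013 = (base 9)11883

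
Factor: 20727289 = 11^1*37^1*127^1 * 401^1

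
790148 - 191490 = 598658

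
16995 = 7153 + 9842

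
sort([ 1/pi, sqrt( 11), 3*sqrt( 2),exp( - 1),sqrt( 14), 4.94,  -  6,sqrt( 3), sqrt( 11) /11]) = [ - 6, sqrt( 11)/11, 1/pi, exp ( - 1), sqrt( 3),sqrt( 11 ), sqrt(14 ), 3*sqrt(2),4.94]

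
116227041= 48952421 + 67274620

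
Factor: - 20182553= - 17^1*313^1*3793^1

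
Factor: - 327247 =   -  327247^1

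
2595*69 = 179055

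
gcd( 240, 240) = 240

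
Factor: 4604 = 2^2*1151^1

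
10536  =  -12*( - 878) 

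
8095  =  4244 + 3851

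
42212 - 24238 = 17974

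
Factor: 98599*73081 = 43^1*107^1 * 683^1*2293^1= 7205713519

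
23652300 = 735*32180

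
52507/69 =760 + 67/69 = 760.97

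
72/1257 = 24/419 = 0.06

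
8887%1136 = 935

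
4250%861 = 806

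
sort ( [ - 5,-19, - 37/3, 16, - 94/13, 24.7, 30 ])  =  [  -  19 ,  -  37/3, - 94/13 ,- 5,16, 24.7 , 30]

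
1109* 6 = 6654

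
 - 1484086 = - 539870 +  - 944216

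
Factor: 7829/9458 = 2^( - 1)*4729^(- 1 ) * 7829^1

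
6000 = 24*250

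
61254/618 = 99 + 12/103 = 99.12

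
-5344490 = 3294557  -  8639047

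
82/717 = 82/717 = 0.11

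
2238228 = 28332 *79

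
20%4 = 0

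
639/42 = 15 + 3/14 = 15.21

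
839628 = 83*10116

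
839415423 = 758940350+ 80475073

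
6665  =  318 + 6347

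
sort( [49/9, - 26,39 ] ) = [ - 26 , 49/9, 39] 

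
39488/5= 39488/5= 7897.60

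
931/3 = 931/3 = 310.33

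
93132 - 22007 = 71125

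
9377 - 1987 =7390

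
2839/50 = 56 + 39/50 =56.78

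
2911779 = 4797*607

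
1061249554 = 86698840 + 974550714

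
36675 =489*75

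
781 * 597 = 466257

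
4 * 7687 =30748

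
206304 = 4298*48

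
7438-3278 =4160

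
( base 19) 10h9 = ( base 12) 41B3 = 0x1c17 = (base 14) 2899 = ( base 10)7191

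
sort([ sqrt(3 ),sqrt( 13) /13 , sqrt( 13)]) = [ sqrt (13 )/13,sqrt(3), sqrt (13) ]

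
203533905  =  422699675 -219165770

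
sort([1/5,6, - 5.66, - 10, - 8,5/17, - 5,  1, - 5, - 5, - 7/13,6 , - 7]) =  [ - 10, - 8, - 7, - 5.66,-5, - 5, - 5 ,-7/13,  1/5,5/17, 1,  6, 6 ]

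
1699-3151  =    -  1452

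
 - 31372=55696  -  87068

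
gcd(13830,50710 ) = 4610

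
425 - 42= 383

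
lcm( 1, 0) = 0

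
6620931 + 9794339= 16415270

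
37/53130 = 37/53130  =  0.00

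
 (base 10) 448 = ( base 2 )111000000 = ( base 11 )378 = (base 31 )ee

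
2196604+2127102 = 4323706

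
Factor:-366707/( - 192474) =2^( - 1)*3^( - 2)*11^1 * 17^(-1)*53^1 = 583/306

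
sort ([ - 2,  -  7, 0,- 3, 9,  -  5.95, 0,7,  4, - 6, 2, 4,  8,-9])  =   [ - 9, - 7,  -  6, - 5.95,  -  3, - 2, 0,0 , 2,  4,  4,7 , 8, 9]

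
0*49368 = 0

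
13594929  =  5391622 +8203307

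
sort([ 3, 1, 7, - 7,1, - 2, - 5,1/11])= [ - 7,-5, - 2, 1/11,1, 1,3,7 ] 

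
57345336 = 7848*7307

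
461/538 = 461/538 = 0.86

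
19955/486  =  41 + 29/486 = 41.06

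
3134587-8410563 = - 5275976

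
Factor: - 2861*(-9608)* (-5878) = -2^4*1201^1*2861^1*2939^1 =- 161577332464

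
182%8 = 6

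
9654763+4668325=14323088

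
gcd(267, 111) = 3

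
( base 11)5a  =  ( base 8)101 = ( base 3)2102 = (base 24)2H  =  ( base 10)65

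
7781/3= 7781/3 = 2593.67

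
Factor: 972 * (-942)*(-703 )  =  643683672  =  2^3*3^6*19^1*37^1 * 157^1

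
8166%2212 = 1530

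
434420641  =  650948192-216527551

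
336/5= 336/5 = 67.20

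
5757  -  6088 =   -  331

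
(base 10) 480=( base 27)hl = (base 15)220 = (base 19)165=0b111100000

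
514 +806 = 1320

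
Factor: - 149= - 149^1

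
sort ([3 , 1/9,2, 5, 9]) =[ 1/9 , 2, 3,  5, 9] 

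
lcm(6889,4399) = 365117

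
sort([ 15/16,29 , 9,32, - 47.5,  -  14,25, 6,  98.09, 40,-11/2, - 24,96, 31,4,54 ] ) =[-47.5,-24, - 14,-11/2,  15/16, 4,6,  9, 25, 29,31,32, 40, 54, 96,  98.09]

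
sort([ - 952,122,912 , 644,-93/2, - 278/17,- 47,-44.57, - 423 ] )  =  [-952 , - 423,-47, - 93/2, - 44.57, - 278/17, 122,644, 912 ] 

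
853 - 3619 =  - 2766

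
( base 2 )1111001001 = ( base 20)289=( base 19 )2d0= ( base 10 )969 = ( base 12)689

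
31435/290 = 108+23/58 = 108.40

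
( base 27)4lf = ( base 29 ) 44I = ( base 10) 3498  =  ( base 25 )5EN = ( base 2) 110110101010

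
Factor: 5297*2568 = 13602696 = 2^3*3^1*107^1*5297^1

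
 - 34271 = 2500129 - 2534400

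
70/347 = 70/347 =0.20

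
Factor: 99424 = 2^5*13^1*239^1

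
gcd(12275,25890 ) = 5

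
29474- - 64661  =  94135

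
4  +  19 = 23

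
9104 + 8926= 18030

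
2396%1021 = 354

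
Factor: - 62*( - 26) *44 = 2^4  *11^1*13^1*31^1 = 70928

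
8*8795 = 70360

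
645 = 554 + 91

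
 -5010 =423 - 5433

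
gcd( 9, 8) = 1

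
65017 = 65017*1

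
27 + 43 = 70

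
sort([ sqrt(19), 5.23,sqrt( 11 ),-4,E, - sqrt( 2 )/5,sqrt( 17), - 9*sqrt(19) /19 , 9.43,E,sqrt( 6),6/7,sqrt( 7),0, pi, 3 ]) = [ - 4,-9*sqrt(19)/19,-sqrt( 2)/5,0 , 6/7,sqrt(6 ),sqrt( 7),E , E, 3 , pi,sqrt( 11),sqrt( 17) , sqrt( 19) , 5.23,9.43]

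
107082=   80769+26313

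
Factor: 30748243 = 67^1*458929^1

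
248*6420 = 1592160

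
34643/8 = 34643/8 = 4330.38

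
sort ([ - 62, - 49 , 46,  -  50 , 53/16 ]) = [ - 62 , - 50, - 49 , 53/16,46 ] 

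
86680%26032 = 8584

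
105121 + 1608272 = 1713393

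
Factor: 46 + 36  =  2^1*41^1 = 82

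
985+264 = 1249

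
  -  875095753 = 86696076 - 961791829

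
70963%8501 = 2955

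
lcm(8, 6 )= 24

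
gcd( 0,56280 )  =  56280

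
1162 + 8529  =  9691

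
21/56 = 3/8= 0.38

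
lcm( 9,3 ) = 9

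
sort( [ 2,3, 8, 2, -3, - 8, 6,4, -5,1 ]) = [ - 8, - 5, - 3, 1,2, 2, 3,4,6, 8 ]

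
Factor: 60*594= 2^3*3^4*5^1*11^1=35640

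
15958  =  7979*2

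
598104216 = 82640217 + 515463999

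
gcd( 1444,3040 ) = 76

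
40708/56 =10177/14 =726.93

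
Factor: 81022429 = 227^1 * 356927^1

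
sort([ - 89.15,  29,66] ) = [ - 89.15, 29, 66 ]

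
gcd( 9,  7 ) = 1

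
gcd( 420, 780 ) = 60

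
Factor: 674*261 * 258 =45385812= 2^2*3^3*29^1*43^1*337^1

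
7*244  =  1708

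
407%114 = 65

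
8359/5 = 1671  +  4/5 = 1671.80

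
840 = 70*12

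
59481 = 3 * 19827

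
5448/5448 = 1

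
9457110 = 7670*1233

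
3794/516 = 7 +91/258 = 7.35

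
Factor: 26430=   2^1*3^1*5^1*881^1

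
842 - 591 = 251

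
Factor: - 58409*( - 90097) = 7^1*13^1*61^1*211^1  *4493^1 =5262475673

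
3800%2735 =1065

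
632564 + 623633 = 1256197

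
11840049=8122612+3717437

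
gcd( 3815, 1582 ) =7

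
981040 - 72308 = 908732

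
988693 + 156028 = 1144721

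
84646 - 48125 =36521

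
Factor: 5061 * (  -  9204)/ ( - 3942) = 2^1 * 3^(-1) * 7^1 * 13^1*59^1*73^(  -  1 ) * 241^1 =2587858/219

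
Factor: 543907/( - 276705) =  - 3^( - 2) * 5^(- 1) * 7^1*11^ ( - 1)*139^1 = - 973/495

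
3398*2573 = 8743054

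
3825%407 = 162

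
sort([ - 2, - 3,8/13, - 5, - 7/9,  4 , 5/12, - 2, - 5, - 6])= [ - 6, - 5, -5, - 3, - 2, - 2, - 7/9, 5/12 , 8/13, 4]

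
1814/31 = 1814/31 = 58.52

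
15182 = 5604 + 9578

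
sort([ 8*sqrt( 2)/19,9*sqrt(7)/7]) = [ 8 * sqrt(2 ) /19,9*sqrt(7)/7]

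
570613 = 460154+110459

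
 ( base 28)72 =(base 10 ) 198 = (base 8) 306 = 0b11000110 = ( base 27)79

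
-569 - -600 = 31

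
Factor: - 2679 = -3^1 * 19^1 * 47^1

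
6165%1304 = 949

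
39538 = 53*746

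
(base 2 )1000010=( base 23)2k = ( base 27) 2C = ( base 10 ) 66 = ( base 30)26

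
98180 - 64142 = 34038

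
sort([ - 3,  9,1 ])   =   [ - 3,1, 9]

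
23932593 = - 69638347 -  - 93570940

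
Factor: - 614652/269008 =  - 2^( - 2 )*3^1*43^( - 1)*131^1 = - 393/172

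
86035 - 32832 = 53203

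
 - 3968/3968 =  - 1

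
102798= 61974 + 40824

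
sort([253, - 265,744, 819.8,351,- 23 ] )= [-265, -23,253,351,744,819.8]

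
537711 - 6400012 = - 5862301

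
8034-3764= 4270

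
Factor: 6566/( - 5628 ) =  - 2^ (-1)*3^(-1)*7^1 = -7/6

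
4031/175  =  4031/175 = 23.03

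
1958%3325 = 1958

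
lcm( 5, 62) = 310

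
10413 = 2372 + 8041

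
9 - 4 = 5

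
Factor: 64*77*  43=2^6 * 7^1*11^1* 43^1= 211904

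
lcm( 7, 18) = 126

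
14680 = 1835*8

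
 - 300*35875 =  - 10762500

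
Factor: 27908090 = 2^1*5^1*7^1*421^1*947^1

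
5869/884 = 6+ 565/884 = 6.64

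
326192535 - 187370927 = 138821608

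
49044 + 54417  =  103461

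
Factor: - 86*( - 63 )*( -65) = -352170 =-2^1*3^2 * 5^1*7^1*13^1*43^1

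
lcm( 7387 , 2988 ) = 265932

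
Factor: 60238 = 2^1*30119^1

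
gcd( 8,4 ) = 4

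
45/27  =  5/3 = 1.67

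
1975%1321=654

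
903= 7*129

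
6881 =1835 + 5046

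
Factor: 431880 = 2^3*3^1*5^1*59^1 * 61^1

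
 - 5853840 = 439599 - 6293439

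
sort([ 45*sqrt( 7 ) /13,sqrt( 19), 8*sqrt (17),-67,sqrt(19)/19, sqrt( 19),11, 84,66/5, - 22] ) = [ - 67, - 22,sqrt( 19) /19,sqrt( 19),sqrt( 19),  45 * sqrt ( 7)/13, 11,66/5,  8 *sqrt( 17),84]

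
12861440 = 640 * 20096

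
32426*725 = 23508850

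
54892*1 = 54892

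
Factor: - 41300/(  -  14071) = 2^2 *5^2 * 7^1*59^1*14071^(  -  1 ) 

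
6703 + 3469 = 10172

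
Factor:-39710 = - 2^1*5^1* 11^1*19^2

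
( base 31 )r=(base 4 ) 123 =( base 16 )1b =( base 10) 27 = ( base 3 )1000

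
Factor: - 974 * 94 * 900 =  - 2^4 * 3^2 *5^2 * 47^1*487^1 = -82400400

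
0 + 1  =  1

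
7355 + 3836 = 11191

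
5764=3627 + 2137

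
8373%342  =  165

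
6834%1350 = 84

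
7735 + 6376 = 14111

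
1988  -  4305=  - 2317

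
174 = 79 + 95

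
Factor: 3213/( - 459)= - 7 =- 7^1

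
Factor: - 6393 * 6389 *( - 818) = 33411109386 = 2^1*3^1*409^1*2131^1*6389^1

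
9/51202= 9/51202 = 0.00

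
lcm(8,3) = 24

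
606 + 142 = 748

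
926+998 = 1924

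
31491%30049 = 1442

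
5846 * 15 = 87690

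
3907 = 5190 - 1283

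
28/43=28/43= 0.65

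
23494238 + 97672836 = 121167074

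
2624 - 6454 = - 3830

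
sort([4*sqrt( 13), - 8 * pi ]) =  [ - 8*pi,  4*sqrt(13 )]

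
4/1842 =2/921 = 0.00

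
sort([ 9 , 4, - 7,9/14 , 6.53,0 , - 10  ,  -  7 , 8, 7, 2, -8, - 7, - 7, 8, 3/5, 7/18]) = [ - 10, - 8, - 7,-7, - 7, - 7, 0, 7/18, 3/5,9/14, 2, 4,  6.53,7, 8, 8,9]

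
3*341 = 1023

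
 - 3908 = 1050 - 4958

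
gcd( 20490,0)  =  20490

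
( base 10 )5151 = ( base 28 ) 6FR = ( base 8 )12037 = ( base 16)141f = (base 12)2B93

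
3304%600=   304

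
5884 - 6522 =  - 638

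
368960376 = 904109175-535148799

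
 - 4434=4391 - 8825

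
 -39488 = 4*( -9872) 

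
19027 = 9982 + 9045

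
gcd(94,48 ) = 2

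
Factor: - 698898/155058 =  - 116483/25843= - 43^ ( - 1 )*601^ (-1 ) * 116483^1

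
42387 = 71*597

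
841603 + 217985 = 1059588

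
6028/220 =27 + 2/5 = 27.40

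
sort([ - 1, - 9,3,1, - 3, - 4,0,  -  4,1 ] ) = [ - 9, - 4, - 4 , - 3,  -  1,  0,1,1,  3 ] 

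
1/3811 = 1/3811 = 0.00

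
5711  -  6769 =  - 1058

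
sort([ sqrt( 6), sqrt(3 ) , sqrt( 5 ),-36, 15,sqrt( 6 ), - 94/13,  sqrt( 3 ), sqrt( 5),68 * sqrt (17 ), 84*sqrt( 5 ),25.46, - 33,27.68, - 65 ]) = [ - 65,-36, - 33, - 94/13,sqrt( 3), sqrt(3 ),sqrt( 5 ),  sqrt ( 5),sqrt(6 ),sqrt( 6 ),15,  25.46,27.68,84 * sqrt(5 ), 68 *sqrt(17 )] 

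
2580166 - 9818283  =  -7238117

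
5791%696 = 223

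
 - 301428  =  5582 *( - 54 )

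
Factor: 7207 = 7207^1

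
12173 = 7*1739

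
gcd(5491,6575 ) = 1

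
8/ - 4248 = -1/531 = - 0.00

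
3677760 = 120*30648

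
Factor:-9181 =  - 9181^1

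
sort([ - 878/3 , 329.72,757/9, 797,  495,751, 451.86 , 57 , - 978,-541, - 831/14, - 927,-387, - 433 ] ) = [-978,  -  927, - 541, - 433,  -  387, - 878/3  , - 831/14,57, 757/9, 329.72, 451.86, 495,751, 797 ] 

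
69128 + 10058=79186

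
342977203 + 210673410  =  553650613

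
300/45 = 6 + 2/3 =6.67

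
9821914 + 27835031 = 37656945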